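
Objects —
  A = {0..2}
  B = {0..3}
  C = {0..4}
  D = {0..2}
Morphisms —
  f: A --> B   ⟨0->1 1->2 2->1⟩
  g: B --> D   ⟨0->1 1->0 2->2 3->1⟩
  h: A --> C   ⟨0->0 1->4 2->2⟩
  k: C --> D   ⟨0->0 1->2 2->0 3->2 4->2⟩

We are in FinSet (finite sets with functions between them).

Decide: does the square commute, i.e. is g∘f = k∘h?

Path 1 = f;g:
  0 f-->1 g-->0
  1 f-->2 g-->2
  2 f-->1 g-->0
  ⟦path⟧₁ = ⟨0->0 1->2 2->0⟩
Path 2 = h;k:
  0 h-->0 k-->0
  1 h-->4 k-->2
  2 h-->2 k-->0
  ⟦path⟧₂ = ⟨0->0 1->2 2->0⟩
Equal? same morphism ✓

Answer: COMMUTES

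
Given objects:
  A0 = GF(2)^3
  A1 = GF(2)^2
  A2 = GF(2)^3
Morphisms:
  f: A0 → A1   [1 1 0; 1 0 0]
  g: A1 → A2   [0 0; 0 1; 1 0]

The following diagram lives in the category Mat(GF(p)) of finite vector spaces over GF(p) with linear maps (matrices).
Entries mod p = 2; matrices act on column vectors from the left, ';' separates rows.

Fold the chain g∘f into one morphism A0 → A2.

Answer: [0 0 0; 1 0 0; 1 1 0]

Work:
  e0=(1,0,0) f→(1,1) g→(0,1,1)
  e1=(0,1,0) f→(1,0) g→(0,0,1)
  e2=(0,0,1) f→(0,0) g→(0,0,0)
composite: [0 0 0; 1 0 0; 1 1 0]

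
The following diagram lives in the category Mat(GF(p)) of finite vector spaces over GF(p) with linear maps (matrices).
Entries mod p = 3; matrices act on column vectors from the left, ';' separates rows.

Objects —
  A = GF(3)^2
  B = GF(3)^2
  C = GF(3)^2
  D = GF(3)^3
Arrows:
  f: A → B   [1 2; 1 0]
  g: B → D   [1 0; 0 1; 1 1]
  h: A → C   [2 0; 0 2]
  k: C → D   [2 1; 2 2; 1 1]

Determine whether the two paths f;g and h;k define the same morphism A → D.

Answer: DOES NOT COMMUTE

Trace:
Path 1 = f;g:
  e0=(1,0) f→(1,1) g→(1,1,2)
  e1=(0,1) f→(2,0) g→(2,0,2)
  composite₁ = [1 2; 1 0; 2 2]
Path 2 = h;k:
  e0=(1,0) h→(2,0) k→(1,1,2)
  e1=(0,1) h→(0,2) k→(2,1,2)
  composite₂ = [1 2; 1 1; 2 2]
Equal? NO — does not commute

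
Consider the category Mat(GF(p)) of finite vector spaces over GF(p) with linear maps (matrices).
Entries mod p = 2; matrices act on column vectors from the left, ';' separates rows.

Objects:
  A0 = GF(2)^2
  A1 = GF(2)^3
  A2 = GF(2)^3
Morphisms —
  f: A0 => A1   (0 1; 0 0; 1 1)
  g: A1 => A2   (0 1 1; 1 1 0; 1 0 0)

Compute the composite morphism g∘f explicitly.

Answer: (1 1; 0 1; 0 1)

Work:
  e0=⟨1,0⟩ f=>⟨0,0,1⟩ g=>⟨1,0,0⟩
  e1=⟨0,1⟩ f=>⟨1,0,1⟩ g=>⟨1,1,1⟩
⟦path⟧: (1 1; 0 1; 0 1)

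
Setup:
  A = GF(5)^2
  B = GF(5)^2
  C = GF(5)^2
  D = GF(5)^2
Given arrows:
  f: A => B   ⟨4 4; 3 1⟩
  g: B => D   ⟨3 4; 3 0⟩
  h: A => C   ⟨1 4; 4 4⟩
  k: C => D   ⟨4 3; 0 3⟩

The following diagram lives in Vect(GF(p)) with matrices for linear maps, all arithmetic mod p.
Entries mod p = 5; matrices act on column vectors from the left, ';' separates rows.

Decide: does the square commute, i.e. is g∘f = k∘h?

Answer: DOES NOT COMMUTE

Work:
1) trace f;g:
  e0=(1,0) f=>(4,3) g=>(4,2)
  e1=(0,1) f=>(4,1) g=>(1,2)
  composite₁ = ⟨4 1; 2 2⟩
2) trace h;k:
  e0=(1,0) h=>(1,4) k=>(1,2)
  e1=(0,1) h=>(4,4) k=>(3,2)
  composite₂ = ⟨1 3; 2 2⟩
Equal? NO — does not commute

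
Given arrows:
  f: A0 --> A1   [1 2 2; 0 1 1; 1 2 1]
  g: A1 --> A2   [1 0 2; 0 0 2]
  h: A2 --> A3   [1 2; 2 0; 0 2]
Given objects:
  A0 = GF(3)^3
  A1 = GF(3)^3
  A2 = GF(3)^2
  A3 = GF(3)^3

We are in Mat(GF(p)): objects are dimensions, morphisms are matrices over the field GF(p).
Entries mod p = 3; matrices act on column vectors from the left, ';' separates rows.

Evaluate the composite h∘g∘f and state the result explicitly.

Answer: [1 2 2; 0 0 2; 1 2 1]

Work:
  e0=⟨1,0,0⟩ f-->⟨1,0,1⟩ g-->⟨0,2⟩ h-->⟨1,0,1⟩
  e1=⟨0,1,0⟩ f-->⟨2,1,2⟩ g-->⟨0,1⟩ h-->⟨2,0,2⟩
  e2=⟨0,0,1⟩ f-->⟨2,1,1⟩ g-->⟨1,2⟩ h-->⟨2,2,1⟩
⟦path⟧: [1 2 2; 0 0 2; 1 2 1]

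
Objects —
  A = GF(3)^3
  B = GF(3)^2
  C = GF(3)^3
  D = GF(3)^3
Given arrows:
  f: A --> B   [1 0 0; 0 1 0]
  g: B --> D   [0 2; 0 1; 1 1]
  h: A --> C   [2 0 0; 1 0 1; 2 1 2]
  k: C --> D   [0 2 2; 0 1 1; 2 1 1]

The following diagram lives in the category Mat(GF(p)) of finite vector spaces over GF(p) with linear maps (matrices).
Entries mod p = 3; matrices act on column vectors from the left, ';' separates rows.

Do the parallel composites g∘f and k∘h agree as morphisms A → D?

Path 1 = f;g:
  e0=⟨1,0,0⟩ f-->⟨1,0⟩ g-->⟨0,0,1⟩
  e1=⟨0,1,0⟩ f-->⟨0,1⟩ g-->⟨2,1,1⟩
  e2=⟨0,0,1⟩ f-->⟨0,0⟩ g-->⟨0,0,0⟩
  composite₁ = [0 2 0; 0 1 0; 1 1 0]
Path 2 = h;k:
  e0=⟨1,0,0⟩ h-->⟨2,1,2⟩ k-->⟨0,0,1⟩
  e1=⟨0,1,0⟩ h-->⟨0,0,1⟩ k-->⟨2,1,1⟩
  e2=⟨0,0,1⟩ h-->⟨0,1,2⟩ k-->⟨0,0,0⟩
  composite₂ = [0 2 0; 0 1 0; 1 1 0]
Equal? YES — commutes

Answer: COMMUTES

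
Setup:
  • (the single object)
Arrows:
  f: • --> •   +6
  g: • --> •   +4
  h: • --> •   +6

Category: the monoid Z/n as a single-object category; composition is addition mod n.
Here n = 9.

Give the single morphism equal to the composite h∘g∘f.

  0 +6≡6 +4≡1 +6≡7  (mod 9)
composite: +7

Answer: +7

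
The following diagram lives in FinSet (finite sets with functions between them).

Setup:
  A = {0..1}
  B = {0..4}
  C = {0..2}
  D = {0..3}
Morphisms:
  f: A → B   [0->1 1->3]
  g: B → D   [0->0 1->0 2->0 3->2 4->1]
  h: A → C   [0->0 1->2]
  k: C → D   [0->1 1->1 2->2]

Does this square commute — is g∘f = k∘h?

Path 1 = f;g:
  0 f→1 g→0
  1 f→3 g→2
  result₁ = [0->0 1->2]
Path 2 = h;k:
  0 h→0 k→1
  1 h→2 k→2
  result₂ = [0->1 1->2]
Equal? NO — does not commute

Answer: DOES NOT COMMUTE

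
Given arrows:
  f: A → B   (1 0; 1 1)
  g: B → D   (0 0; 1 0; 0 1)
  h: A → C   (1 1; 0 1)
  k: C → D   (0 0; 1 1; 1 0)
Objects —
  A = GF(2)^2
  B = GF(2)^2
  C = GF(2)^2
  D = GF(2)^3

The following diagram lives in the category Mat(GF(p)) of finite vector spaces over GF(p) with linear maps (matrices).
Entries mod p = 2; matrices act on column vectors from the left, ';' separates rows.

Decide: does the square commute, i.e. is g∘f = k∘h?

1) trace f;g:
  e0=⟨1,0⟩ f→⟨1,1⟩ g→⟨0,1,1⟩
  e1=⟨0,1⟩ f→⟨0,1⟩ g→⟨0,0,1⟩
  ⟦path⟧₁ = (0 0; 1 0; 1 1)
2) trace h;k:
  e0=⟨1,0⟩ h→⟨1,0⟩ k→⟨0,1,1⟩
  e1=⟨0,1⟩ h→⟨1,1⟩ k→⟨0,0,1⟩
  ⟦path⟧₂ = (0 0; 1 0; 1 1)
Equal? same morphism ✓

Answer: COMMUTES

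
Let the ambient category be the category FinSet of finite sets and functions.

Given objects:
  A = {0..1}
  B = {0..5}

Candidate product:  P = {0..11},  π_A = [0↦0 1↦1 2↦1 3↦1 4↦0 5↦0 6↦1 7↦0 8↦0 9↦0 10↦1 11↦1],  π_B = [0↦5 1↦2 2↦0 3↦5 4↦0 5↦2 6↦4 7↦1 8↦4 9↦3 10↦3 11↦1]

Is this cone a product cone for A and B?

|A|·|B| = 2·6 = 12;  |P| = 12
Check the pairing map k ↦ (π_A(k), π_B(k)):
  0 ↦ (0,5)
  1 ↦ (1,2)
  2 ↦ (1,0)
  3 ↦ (1,5)
  4 ↦ (0,0)
  5 ↦ (0,2)
  6 ↦ (1,4)
  7 ↦ (0,1)
  8 ↦ (0,4)
  9 ↦ (0,3)
  10 ↦ (1,3)
  11 ↦ (1,1)
distinct pairs in image: 12 / 12 needed
  → bijection onto A×B; projections well-typed.

Answer: VALID PRODUCT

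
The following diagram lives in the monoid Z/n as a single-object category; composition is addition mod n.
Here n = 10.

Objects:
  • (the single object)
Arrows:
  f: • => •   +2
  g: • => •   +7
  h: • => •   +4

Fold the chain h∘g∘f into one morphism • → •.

  0 +2≡2 +7≡9 +4≡3  (mod 10)
composite: +3

Answer: +3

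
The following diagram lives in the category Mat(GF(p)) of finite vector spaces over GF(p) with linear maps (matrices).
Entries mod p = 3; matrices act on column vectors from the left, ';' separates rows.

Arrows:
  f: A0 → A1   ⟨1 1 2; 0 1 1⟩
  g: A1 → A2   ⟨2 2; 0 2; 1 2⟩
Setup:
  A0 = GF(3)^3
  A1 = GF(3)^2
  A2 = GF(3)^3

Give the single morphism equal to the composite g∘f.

Answer: ⟨2 1 0; 0 2 2; 1 0 1⟩

Work:
  e0=[1,0,0] f→[1,0] g→[2,0,1]
  e1=[0,1,0] f→[1,1] g→[1,2,0]
  e2=[0,0,1] f→[2,1] g→[0,2,1]
result: ⟨2 1 0; 0 2 2; 1 0 1⟩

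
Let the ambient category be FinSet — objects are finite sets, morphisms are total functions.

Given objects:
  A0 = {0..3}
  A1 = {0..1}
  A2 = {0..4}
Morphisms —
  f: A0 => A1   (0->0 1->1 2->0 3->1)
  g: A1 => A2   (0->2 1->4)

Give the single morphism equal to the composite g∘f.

  0 f=>0 g=>2
  1 f=>1 g=>4
  2 f=>0 g=>2
  3 f=>1 g=>4
result: (0->2 1->4 2->2 3->4)

Answer: (0->2 1->4 2->2 3->4)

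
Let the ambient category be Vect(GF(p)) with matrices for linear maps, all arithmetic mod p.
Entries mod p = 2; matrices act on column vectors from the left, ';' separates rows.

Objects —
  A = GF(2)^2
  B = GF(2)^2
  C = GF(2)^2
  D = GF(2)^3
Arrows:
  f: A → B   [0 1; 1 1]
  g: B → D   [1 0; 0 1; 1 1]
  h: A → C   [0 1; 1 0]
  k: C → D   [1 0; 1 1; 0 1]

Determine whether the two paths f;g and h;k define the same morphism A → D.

Answer: COMMUTES

Trace:
1) trace f;g:
  e0=[1,0] f→[0,1] g→[0,1,1]
  e1=[0,1] f→[1,1] g→[1,1,0]
  composite₁ = [0 1; 1 1; 1 0]
2) trace h;k:
  e0=[1,0] h→[0,1] k→[0,1,1]
  e1=[0,1] h→[1,0] k→[1,1,0]
  composite₂ = [0 1; 1 1; 1 0]
Equal? equal; square commutes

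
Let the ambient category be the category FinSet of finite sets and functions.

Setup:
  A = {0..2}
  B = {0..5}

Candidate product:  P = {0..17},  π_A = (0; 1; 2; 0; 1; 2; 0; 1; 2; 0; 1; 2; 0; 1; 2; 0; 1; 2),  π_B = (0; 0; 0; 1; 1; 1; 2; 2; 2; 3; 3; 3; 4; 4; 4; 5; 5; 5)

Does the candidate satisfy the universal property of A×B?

|A|·|B| = 3·6 = 18;  |P| = 18
Check the pairing map k ↦ (π_A(k), π_B(k)):
  0 ↦ (0,0)
  1 ↦ (1,0)
  2 ↦ (2,0)
  3 ↦ (0,1)
  4 ↦ (1,1)
  5 ↦ (2,1)
  6 ↦ (0,2)
  7 ↦ (1,2)
  8 ↦ (2,2)
  9 ↦ (0,3)
  10 ↦ (1,3)
  11 ↦ (2,3)
  12 ↦ (0,4)
  13 ↦ (1,4)
  14 ↦ (2,4)
  15 ↦ (0,5)
  16 ↦ (1,5)
  17 ↦ (2,5)
distinct pairs in image: 18 / 18 needed
  → bijection onto A×B; projections well-typed.

Answer: VALID PRODUCT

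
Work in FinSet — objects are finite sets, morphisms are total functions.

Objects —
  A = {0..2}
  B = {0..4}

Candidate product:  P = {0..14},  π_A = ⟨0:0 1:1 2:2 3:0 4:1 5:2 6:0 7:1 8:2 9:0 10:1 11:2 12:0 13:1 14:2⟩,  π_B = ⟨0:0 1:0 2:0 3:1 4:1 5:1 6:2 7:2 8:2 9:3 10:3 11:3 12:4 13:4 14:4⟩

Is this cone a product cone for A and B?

Answer: VALID PRODUCT

Work:
|A|·|B| = 3·5 = 15;  |P| = 15
Check the pairing map k ↦ (π_A(k), π_B(k)):
  0 : (0,0)
  1 : (1,0)
  2 : (2,0)
  3 : (0,1)
  4 : (1,1)
  5 : (2,1)
  6 : (0,2)
  7 : (1,2)
  8 : (2,2)
  9 : (0,3)
  10 : (1,3)
  11 : (2,3)
  12 : (0,4)
  13 : (1,4)
  14 : (2,4)
distinct pairs in image: 15 / 15 needed
  → bijection onto A×B; projections well-typed.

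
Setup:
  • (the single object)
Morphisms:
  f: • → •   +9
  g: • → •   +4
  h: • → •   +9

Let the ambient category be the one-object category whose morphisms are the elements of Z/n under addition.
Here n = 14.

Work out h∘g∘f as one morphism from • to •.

Answer: +8

Work:
  0 +9≡9 +4≡13 +9≡8  (mod 14)
composite: +8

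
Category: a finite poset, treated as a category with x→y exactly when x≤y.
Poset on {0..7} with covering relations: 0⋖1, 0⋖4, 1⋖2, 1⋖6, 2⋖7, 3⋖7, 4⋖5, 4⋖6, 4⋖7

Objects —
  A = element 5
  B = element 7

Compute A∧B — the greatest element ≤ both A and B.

Answer: A∧B = 4

Trace:
Common predecessors of 5,7: {0,4}
  0 ⊑ 4
  4 ⊑ 4
glb = 4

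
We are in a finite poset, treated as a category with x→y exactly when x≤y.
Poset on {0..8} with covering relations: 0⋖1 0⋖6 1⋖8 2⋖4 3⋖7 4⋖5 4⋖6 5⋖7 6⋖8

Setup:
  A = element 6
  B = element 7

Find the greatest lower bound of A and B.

{x : x⊑A ∧ x⊑B} = {2,4}  (A=6, B=7)
  2 ⊑ 4
  4 ⊑ 4
glb = 4

Answer: A∧B = 4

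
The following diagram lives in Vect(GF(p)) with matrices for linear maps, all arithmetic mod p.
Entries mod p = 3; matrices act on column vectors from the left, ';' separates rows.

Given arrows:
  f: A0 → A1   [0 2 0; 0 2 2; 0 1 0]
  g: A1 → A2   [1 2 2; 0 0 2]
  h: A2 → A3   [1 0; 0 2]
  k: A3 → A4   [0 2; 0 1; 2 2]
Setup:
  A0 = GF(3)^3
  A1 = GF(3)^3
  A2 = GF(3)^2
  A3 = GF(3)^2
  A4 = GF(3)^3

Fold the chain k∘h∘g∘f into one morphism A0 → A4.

Answer: [0 2 0; 0 1 0; 0 0 2]

Trace:
  e0=⟨1,0,0⟩ f→⟨0,0,0⟩ g→⟨0,0⟩ h→⟨0,0⟩ k→⟨0,0,0⟩
  e1=⟨0,1,0⟩ f→⟨2,2,1⟩ g→⟨2,2⟩ h→⟨2,1⟩ k→⟨2,1,0⟩
  e2=⟨0,0,1⟩ f→⟨0,2,0⟩ g→⟨1,0⟩ h→⟨1,0⟩ k→⟨0,0,2⟩
result: [0 2 0; 0 1 0; 0 0 2]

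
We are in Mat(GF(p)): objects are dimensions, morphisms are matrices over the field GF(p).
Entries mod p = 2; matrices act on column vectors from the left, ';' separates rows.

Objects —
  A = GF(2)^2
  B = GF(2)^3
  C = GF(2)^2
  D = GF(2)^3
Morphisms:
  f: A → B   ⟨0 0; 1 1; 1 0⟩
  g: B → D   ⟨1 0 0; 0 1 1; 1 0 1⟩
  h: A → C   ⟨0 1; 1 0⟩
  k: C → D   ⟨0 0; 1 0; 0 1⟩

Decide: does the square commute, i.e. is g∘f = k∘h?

Answer: COMMUTES

Trace:
Path 1 = f;g:
  e0=⟨1,0⟩ f→⟨0,1,1⟩ g→⟨0,0,1⟩
  e1=⟨0,1⟩ f→⟨0,1,0⟩ g→⟨0,1,0⟩
  composite₁ = ⟨0 0; 0 1; 1 0⟩
Path 2 = h;k:
  e0=⟨1,0⟩ h→⟨0,1⟩ k→⟨0,0,1⟩
  e1=⟨0,1⟩ h→⟨1,0⟩ k→⟨0,1,0⟩
  composite₂ = ⟨0 0; 0 1; 1 0⟩
Equal? YES — commutes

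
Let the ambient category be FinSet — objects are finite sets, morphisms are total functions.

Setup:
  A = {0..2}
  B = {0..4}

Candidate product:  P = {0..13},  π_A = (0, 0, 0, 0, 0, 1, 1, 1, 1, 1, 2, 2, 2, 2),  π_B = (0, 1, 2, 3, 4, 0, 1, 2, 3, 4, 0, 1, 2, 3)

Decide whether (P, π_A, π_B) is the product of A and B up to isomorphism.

Answer: NOT A VALID PRODUCT — |P|=14 ≠ |A|·|B|=15

Derivation:
|A|·|B| = 3·5 = 15;  |P| = 14
  → cardinalities differ; no bijection possible.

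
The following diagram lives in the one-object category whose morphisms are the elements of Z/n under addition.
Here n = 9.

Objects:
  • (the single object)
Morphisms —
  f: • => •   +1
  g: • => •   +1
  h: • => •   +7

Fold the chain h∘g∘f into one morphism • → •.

Answer: +0

Derivation:
  0 +1≡1 +1≡2 +7≡0  (mod 9)
result: +0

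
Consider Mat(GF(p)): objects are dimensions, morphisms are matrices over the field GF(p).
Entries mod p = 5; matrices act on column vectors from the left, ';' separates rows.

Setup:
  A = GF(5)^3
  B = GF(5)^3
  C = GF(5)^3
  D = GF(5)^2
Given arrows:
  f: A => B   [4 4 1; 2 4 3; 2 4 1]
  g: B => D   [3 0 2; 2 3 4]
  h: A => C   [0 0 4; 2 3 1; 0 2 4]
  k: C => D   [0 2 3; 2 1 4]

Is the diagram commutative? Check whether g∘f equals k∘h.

Path 1 = f;g:
  e0=(1,0,0) f=>(4,2,2) g=>(1,2)
  e1=(0,1,0) f=>(4,4,4) g=>(0,1)
  e2=(0,0,1) f=>(1,3,1) g=>(0,0)
  ⟦path⟧₁ = [1 0 0; 2 1 0]
Path 2 = h;k:
  e0=(1,0,0) h=>(0,2,0) k=>(4,2)
  e1=(0,1,0) h=>(0,3,2) k=>(2,1)
  e2=(0,0,1) h=>(4,1,4) k=>(4,0)
  ⟦path⟧₂ = [4 2 4; 2 1 0]
Equal? distinct morphisms ✗

Answer: DOES NOT COMMUTE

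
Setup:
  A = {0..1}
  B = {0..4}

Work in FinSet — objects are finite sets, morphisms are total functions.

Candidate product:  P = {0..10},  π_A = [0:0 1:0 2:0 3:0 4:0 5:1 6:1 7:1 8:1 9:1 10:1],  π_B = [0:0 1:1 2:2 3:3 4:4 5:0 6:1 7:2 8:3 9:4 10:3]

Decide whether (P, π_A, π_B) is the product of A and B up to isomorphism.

|A|·|B| = 2·5 = 10;  |P| = 11
  → cardinalities differ; no bijection possible.

Answer: NOT A VALID PRODUCT — |P|=11 ≠ |A|·|B|=10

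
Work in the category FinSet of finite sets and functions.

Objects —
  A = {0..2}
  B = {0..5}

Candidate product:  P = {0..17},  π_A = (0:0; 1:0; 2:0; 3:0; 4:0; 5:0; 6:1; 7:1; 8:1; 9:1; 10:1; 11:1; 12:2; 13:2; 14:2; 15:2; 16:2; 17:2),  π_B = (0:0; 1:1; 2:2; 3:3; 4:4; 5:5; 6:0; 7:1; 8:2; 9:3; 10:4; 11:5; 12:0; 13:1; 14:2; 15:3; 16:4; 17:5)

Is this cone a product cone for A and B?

|A|·|B| = 3·6 = 18;  |P| = 18
Check the pairing map k ↦ (π_A(k), π_B(k)):
  0 : (0,0)
  1 : (0,1)
  2 : (0,2)
  3 : (0,3)
  4 : (0,4)
  5 : (0,5)
  6 : (1,0)
  7 : (1,1)
  8 : (1,2)
  9 : (1,3)
  10 : (1,4)
  11 : (1,5)
  12 : (2,0)
  13 : (2,1)
  14 : (2,2)
  15 : (2,3)
  16 : (2,4)
  17 : (2,5)
distinct pairs in image: 18 / 18 needed
  → bijection onto A×B; projections well-typed.

Answer: VALID PRODUCT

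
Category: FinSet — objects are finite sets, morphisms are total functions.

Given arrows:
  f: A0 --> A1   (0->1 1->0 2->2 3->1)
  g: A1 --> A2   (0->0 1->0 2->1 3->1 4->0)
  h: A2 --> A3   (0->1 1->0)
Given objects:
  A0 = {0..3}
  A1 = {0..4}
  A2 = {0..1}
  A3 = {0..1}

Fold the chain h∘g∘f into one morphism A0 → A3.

Answer: (0->1 1->1 2->0 3->1)

Derivation:
  0 f-->1 g-->0 h-->1
  1 f-->0 g-->0 h-->1
  2 f-->2 g-->1 h-->0
  3 f-->1 g-->0 h-->1
⟦path⟧: (0->1 1->1 2->0 3->1)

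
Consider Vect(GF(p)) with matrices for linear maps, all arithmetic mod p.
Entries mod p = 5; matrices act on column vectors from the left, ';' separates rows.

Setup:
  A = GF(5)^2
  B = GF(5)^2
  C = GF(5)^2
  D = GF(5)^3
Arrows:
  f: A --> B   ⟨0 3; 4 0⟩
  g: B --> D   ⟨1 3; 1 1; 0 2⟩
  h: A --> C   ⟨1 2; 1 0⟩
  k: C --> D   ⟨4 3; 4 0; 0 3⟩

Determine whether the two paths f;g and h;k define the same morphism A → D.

Path 1 = f;g:
  e0=(1,0) f-->(0,4) g-->(2,4,3)
  e1=(0,1) f-->(3,0) g-->(3,3,0)
  composite₁ = ⟨2 3; 4 3; 3 0⟩
Path 2 = h;k:
  e0=(1,0) h-->(1,1) k-->(2,4,3)
  e1=(0,1) h-->(2,0) k-->(3,3,0)
  composite₂ = ⟨2 3; 4 3; 3 0⟩
Equal? YES — commutes

Answer: COMMUTES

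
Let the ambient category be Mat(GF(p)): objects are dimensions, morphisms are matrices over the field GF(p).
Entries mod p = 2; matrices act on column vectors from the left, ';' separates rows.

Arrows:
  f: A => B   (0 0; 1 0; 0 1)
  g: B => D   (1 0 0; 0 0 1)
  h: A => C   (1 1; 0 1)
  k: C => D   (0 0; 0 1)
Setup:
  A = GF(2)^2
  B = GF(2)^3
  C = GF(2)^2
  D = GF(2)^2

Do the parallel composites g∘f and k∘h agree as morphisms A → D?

1) trace f;g:
  e0=(1,0) f=>(0,1,0) g=>(0,0)
  e1=(0,1) f=>(0,0,1) g=>(0,1)
  composite₁ = (0 0; 0 1)
2) trace h;k:
  e0=(1,0) h=>(1,0) k=>(0,0)
  e1=(0,1) h=>(1,1) k=>(0,1)
  composite₂ = (0 0; 0 1)
Equal? YES — commutes

Answer: COMMUTES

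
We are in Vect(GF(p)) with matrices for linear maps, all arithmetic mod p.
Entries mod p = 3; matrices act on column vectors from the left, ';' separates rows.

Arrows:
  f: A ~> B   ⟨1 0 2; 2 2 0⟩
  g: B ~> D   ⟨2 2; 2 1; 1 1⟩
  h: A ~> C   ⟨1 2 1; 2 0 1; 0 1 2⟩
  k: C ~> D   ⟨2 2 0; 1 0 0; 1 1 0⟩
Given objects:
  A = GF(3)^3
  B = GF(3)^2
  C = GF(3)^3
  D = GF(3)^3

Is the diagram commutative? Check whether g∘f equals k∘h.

Along f;g (path 1):
  e0=(1,0,0) f~>(1,2) g~>(0,1,0)
  e1=(0,1,0) f~>(0,2) g~>(1,2,2)
  e2=(0,0,1) f~>(2,0) g~>(1,1,2)
  result₁ = ⟨0 1 1; 1 2 1; 0 2 2⟩
Along h;k (path 2):
  e0=(1,0,0) h~>(1,2,0) k~>(0,1,0)
  e1=(0,1,0) h~>(2,0,1) k~>(1,2,2)
  e2=(0,0,1) h~>(1,1,2) k~>(1,1,2)
  result₂ = ⟨0 1 1; 1 2 1; 0 2 2⟩
Equal? YES — commutes

Answer: COMMUTES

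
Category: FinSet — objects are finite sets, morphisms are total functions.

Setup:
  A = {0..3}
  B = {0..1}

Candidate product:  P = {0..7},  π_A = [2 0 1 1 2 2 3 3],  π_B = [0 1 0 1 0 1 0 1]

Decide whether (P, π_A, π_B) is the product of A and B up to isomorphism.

Answer: NOT A VALID PRODUCT — duplicate pair at indices 4,0

Trace:
|A|·|B| = 4·2 = 8;  |P| = 8
Check the pairing map k ↦ (π_A(k), π_B(k)):
  0 : (2,0)
  1 : (0,1)
  2 : (1,0)
  3 : (1,1)
  4 : (2,0)  ✗ repeats pair of k=0
  5 : (2,1)
  6 : (3,0)
  7 : (3,1)
distinct pairs in image: 7 / 8 needed
  → (2,0) hit at k=0 and k=4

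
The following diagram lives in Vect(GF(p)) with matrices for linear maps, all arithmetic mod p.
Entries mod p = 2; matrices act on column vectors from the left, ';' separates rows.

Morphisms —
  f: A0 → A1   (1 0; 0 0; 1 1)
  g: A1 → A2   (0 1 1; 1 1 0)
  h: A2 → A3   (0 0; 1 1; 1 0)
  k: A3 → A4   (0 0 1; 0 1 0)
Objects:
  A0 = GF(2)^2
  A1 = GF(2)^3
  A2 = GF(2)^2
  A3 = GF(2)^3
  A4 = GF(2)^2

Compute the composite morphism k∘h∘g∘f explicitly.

  e0=[1,0] f→[1,0,1] g→[1,1] h→[0,0,1] k→[1,0]
  e1=[0,1] f→[0,0,1] g→[1,0] h→[0,1,1] k→[1,1]
⟦path⟧: (1 1; 0 1)

Answer: (1 1; 0 1)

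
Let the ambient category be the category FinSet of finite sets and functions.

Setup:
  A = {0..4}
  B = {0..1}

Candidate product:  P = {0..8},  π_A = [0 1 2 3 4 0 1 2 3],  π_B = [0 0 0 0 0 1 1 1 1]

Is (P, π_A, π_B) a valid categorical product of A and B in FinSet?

Answer: NOT A VALID PRODUCT — |P|=9 ≠ |A|·|B|=10

Work:
|A|·|B| = 5·2 = 10;  |P| = 9
  → cardinalities differ; no bijection possible.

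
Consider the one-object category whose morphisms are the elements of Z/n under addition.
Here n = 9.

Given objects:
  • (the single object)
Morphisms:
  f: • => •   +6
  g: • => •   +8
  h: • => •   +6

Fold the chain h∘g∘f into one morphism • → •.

  0 +6≡6 +8≡5 +6≡2  (mod 9)
composite: +2

Answer: +2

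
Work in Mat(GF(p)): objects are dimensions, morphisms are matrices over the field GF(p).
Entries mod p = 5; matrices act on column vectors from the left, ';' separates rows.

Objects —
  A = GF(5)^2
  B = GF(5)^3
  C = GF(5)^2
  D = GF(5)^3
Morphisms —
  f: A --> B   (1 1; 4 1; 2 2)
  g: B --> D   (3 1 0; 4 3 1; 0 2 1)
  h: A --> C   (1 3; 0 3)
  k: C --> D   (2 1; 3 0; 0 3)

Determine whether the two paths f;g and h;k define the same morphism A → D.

Along f;g (path 1):
  e0=[1,0] f-->[1,4,2] g-->[2,3,0]
  e1=[0,1] f-->[1,1,2] g-->[4,4,4]
  ⟦path⟧₁ = (2 4; 3 4; 0 4)
Along h;k (path 2):
  e0=[1,0] h-->[1,0] k-->[2,3,0]
  e1=[0,1] h-->[3,3] k-->[4,4,4]
  ⟦path⟧₂ = (2 4; 3 4; 0 4)
Equal? same morphism ✓

Answer: COMMUTES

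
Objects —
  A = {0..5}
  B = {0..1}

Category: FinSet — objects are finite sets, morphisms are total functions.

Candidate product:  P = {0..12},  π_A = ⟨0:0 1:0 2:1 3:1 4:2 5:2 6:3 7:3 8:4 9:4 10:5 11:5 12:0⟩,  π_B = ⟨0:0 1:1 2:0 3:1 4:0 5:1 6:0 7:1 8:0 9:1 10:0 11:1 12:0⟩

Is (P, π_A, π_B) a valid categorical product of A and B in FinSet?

Answer: NOT A VALID PRODUCT — |P|=13 ≠ |A|·|B|=12

Work:
|A|·|B| = 6·2 = 12;  |P| = 13
  → cardinalities differ; no bijection possible.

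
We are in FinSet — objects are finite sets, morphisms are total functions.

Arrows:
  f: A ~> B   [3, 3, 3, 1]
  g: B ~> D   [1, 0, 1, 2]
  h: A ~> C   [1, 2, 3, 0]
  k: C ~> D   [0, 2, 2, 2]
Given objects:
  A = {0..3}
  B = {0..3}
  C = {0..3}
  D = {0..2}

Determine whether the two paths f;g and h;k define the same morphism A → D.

Answer: COMMUTES

Trace:
1) trace f;g:
  0 f~>3 g~>2
  1 f~>3 g~>2
  2 f~>3 g~>2
  3 f~>1 g~>0
  ⟦path⟧₁ = [2, 2, 2, 0]
2) trace h;k:
  0 h~>1 k~>2
  1 h~>2 k~>2
  2 h~>3 k~>2
  3 h~>0 k~>0
  ⟦path⟧₂ = [2, 2, 2, 0]
Equal? same morphism ✓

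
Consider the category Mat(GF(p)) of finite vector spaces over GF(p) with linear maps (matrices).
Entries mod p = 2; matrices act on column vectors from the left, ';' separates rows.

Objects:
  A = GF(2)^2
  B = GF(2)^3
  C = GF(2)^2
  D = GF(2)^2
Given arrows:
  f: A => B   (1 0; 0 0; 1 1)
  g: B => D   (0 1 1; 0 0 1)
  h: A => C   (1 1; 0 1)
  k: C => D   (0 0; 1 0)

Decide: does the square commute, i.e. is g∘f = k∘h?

Answer: DOES NOT COMMUTE

Derivation:
1) trace f;g:
  e0=(1,0) f=>(1,0,1) g=>(1,1)
  e1=(0,1) f=>(0,0,1) g=>(1,1)
  composite₁ = (1 1; 1 1)
2) trace h;k:
  e0=(1,0) h=>(1,0) k=>(0,1)
  e1=(0,1) h=>(1,1) k=>(0,1)
  composite₂ = (0 0; 1 1)
Equal? differ; not commutative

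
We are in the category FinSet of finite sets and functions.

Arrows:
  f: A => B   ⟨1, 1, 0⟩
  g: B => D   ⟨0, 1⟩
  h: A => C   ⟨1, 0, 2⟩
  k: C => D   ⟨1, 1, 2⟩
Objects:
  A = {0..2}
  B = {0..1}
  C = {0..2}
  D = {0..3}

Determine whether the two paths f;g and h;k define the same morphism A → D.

Answer: DOES NOT COMMUTE

Work:
Path 1 = f;g:
  0 f=>1 g=>1
  1 f=>1 g=>1
  2 f=>0 g=>0
  result₁ = ⟨1, 1, 0⟩
Path 2 = h;k:
  0 h=>1 k=>1
  1 h=>0 k=>1
  2 h=>2 k=>2
  result₂ = ⟨1, 1, 2⟩
Equal? distinct morphisms ✗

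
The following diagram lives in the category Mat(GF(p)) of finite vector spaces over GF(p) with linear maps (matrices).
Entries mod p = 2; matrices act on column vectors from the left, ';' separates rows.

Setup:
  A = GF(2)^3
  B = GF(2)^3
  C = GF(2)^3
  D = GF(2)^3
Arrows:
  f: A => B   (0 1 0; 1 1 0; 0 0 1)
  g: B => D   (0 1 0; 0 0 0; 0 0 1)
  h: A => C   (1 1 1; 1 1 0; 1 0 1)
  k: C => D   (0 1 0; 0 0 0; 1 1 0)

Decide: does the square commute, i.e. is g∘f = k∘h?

1) trace f;g:
  e0=(1,0,0) f=>(0,1,0) g=>(1,0,0)
  e1=(0,1,0) f=>(1,1,0) g=>(1,0,0)
  e2=(0,0,1) f=>(0,0,1) g=>(0,0,1)
  result₁ = (1 1 0; 0 0 0; 0 0 1)
2) trace h;k:
  e0=(1,0,0) h=>(1,1,1) k=>(1,0,0)
  e1=(0,1,0) h=>(1,1,0) k=>(1,0,0)
  e2=(0,0,1) h=>(1,0,1) k=>(0,0,1)
  result₂ = (1 1 0; 0 0 0; 0 0 1)
Equal? equal; square commutes

Answer: COMMUTES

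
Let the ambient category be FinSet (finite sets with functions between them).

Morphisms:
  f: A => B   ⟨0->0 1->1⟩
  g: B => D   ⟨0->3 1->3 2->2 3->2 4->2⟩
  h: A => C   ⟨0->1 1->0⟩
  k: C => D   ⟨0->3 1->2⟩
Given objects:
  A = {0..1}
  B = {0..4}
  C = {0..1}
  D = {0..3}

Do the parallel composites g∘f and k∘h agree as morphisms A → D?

Along f;g (path 1):
  0 f=>0 g=>3
  1 f=>1 g=>3
  result₁ = ⟨0->3 1->3⟩
Along h;k (path 2):
  0 h=>1 k=>2
  1 h=>0 k=>3
  result₂ = ⟨0->2 1->3⟩
Equal? NO — does not commute

Answer: DOES NOT COMMUTE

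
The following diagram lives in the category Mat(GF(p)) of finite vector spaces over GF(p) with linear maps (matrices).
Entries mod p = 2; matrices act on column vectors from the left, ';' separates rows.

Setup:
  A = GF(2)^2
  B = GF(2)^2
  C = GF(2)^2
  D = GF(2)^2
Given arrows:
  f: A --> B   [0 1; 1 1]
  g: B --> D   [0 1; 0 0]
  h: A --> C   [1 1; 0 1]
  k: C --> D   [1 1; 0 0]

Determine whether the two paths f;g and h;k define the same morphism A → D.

Along f;g (path 1):
  e0=(1,0) f-->(0,1) g-->(1,0)
  e1=(0,1) f-->(1,1) g-->(1,0)
  ⟦path⟧₁ = [1 1; 0 0]
Along h;k (path 2):
  e0=(1,0) h-->(1,0) k-->(1,0)
  e1=(0,1) h-->(1,1) k-->(0,0)
  ⟦path⟧₂ = [1 0; 0 0]
Equal? differ; not commutative

Answer: DOES NOT COMMUTE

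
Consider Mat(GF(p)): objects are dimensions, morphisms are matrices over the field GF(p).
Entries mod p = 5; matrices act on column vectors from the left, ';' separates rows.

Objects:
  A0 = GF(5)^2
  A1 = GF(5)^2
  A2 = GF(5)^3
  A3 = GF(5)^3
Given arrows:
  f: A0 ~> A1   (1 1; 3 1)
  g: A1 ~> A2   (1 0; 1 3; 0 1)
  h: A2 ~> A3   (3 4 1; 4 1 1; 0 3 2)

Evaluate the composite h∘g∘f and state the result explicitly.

  e0=⟨1,0⟩ f~>⟨1,3⟩ g~>⟨1,0,3⟩ h~>⟨1,2,1⟩
  e1=⟨0,1⟩ f~>⟨1,1⟩ g~>⟨1,4,1⟩ h~>⟨0,4,4⟩
composite: (1 0; 2 4; 1 4)

Answer: (1 0; 2 4; 1 4)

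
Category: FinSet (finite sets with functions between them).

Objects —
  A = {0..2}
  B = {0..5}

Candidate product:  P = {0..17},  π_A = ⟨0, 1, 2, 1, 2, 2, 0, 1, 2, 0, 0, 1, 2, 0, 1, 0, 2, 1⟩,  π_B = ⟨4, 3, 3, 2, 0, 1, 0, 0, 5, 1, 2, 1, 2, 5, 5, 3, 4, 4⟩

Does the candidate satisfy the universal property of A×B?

Answer: VALID PRODUCT

Trace:
|A|·|B| = 3·6 = 18;  |P| = 18
Check the pairing map k ↦ (π_A(k), π_B(k)):
  0 ↦ (0,4)
  1 ↦ (1,3)
  2 ↦ (2,3)
  3 ↦ (1,2)
  4 ↦ (2,0)
  5 ↦ (2,1)
  6 ↦ (0,0)
  7 ↦ (1,0)
  8 ↦ (2,5)
  9 ↦ (0,1)
  10 ↦ (0,2)
  11 ↦ (1,1)
  12 ↦ (2,2)
  13 ↦ (0,5)
  14 ↦ (1,5)
  15 ↦ (0,3)
  16 ↦ (2,4)
  17 ↦ (1,4)
distinct pairs in image: 18 / 18 needed
  → bijection onto A×B; projections well-typed.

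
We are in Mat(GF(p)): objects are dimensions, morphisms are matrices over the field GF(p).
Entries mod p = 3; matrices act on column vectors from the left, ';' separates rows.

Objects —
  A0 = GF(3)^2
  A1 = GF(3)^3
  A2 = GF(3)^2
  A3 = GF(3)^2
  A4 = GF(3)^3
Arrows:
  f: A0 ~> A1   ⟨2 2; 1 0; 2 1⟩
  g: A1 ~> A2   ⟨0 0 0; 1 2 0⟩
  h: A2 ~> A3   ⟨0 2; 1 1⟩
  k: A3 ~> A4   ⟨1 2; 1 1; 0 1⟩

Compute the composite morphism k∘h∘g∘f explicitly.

  e0=⟨1,0⟩ f~>⟨2,1,2⟩ g~>⟨0,1⟩ h~>⟨2,1⟩ k~>⟨1,0,1⟩
  e1=⟨0,1⟩ f~>⟨2,0,1⟩ g~>⟨0,2⟩ h~>⟨1,2⟩ k~>⟨2,0,2⟩
composite: ⟨1 2; 0 0; 1 2⟩

Answer: ⟨1 2; 0 0; 1 2⟩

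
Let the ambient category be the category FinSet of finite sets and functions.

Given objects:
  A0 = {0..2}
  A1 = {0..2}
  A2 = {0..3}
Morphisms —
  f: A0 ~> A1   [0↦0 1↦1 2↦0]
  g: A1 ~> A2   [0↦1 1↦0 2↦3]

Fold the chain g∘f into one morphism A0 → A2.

Answer: [0↦1 1↦0 2↦1]

Trace:
  0 f~>0 g~>1
  1 f~>1 g~>0
  2 f~>0 g~>1
composite: [0↦1 1↦0 2↦1]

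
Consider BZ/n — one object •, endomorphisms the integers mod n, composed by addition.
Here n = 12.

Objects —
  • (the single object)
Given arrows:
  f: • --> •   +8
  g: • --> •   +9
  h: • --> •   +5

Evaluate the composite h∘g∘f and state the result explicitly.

  0 +8≡8 +9≡5 +5≡10  (mod 12)
composite: +10

Answer: +10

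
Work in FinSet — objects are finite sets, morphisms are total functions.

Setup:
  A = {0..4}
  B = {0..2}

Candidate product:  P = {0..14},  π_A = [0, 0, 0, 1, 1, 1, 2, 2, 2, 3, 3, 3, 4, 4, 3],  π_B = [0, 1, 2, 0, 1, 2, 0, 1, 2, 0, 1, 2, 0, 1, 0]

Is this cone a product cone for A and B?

|A|·|B| = 5·3 = 15;  |P| = 15
Check the pairing map k ↦ (π_A(k), π_B(k)):
  0 : (0,0)
  1 : (0,1)
  2 : (0,2)
  3 : (1,0)
  4 : (1,1)
  5 : (1,2)
  6 : (2,0)
  7 : (2,1)
  8 : (2,2)
  9 : (3,0)
  10 : (3,1)
  11 : (3,2)
  12 : (4,0)
  13 : (4,1)
  14 : (3,0)  ✗ repeats pair of k=9
distinct pairs in image: 14 / 15 needed
  → (3,0) hit at k=9 and k=14

Answer: NOT A VALID PRODUCT — duplicate pair at indices 9,14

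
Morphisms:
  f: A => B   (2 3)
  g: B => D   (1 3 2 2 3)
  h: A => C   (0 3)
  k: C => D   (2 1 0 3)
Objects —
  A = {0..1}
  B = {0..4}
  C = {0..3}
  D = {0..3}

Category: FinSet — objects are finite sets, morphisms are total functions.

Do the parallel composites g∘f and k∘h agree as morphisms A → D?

Along f;g (path 1):
  0 f=>2 g=>2
  1 f=>3 g=>2
  result₁ = (2 2)
Along h;k (path 2):
  0 h=>0 k=>2
  1 h=>3 k=>3
  result₂ = (2 3)
Equal? distinct morphisms ✗

Answer: DOES NOT COMMUTE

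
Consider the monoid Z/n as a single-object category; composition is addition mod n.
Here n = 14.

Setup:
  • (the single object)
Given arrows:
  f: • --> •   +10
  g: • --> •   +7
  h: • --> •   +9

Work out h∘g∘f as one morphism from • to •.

  0 +10≡10 +7≡3 +9≡12  (mod 14)
⟦path⟧: +12

Answer: +12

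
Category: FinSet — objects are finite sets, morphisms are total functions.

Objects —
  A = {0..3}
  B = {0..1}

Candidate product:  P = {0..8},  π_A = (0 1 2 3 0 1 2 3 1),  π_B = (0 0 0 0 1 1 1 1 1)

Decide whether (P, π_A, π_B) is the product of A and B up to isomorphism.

|A|·|B| = 4·2 = 8;  |P| = 9
  → cardinalities differ; no bijection possible.

Answer: NOT A VALID PRODUCT — |P|=9 ≠ |A|·|B|=8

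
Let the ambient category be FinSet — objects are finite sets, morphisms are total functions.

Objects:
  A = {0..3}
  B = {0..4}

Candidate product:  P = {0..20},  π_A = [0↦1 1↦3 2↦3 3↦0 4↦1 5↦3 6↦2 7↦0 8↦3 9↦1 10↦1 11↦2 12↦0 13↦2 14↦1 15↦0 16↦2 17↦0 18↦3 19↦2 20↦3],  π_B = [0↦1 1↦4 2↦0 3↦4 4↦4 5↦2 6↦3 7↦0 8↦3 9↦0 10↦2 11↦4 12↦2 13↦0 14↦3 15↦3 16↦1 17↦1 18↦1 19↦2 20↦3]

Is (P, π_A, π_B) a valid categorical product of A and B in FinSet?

Answer: NOT A VALID PRODUCT — |P|=21 ≠ |A|·|B|=20

Work:
|A|·|B| = 4·5 = 20;  |P| = 21
  → cardinalities differ; no bijection possible.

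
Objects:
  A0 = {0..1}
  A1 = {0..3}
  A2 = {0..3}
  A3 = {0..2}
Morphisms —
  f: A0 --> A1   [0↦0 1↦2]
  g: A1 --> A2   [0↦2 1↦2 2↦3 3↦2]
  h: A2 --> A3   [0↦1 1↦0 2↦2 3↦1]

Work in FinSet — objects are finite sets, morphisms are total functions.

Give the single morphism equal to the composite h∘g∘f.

  0 f-->0 g-->2 h-->2
  1 f-->2 g-->3 h-->1
result: [0↦2 1↦1]

Answer: [0↦2 1↦1]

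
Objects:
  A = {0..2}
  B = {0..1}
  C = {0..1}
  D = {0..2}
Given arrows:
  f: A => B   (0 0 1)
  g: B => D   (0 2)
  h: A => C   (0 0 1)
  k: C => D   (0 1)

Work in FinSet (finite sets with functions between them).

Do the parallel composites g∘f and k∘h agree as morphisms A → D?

Answer: DOES NOT COMMUTE

Work:
Path 1 = f;g:
  0 f=>0 g=>0
  1 f=>0 g=>0
  2 f=>1 g=>2
  ⟦path⟧₁ = (0 0 2)
Path 2 = h;k:
  0 h=>0 k=>0
  1 h=>0 k=>0
  2 h=>1 k=>1
  ⟦path⟧₂ = (0 0 1)
Equal? NO — does not commute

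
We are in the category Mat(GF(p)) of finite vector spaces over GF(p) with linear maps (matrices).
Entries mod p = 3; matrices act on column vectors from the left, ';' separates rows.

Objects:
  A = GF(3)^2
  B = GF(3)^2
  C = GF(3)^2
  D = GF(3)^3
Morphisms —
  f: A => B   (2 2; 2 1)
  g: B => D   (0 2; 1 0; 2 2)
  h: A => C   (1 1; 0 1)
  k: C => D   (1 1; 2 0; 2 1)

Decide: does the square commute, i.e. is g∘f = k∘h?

1) trace f;g:
  e0=(1,0) f=>(2,2) g=>(1,2,2)
  e1=(0,1) f=>(2,1) g=>(2,2,0)
  ⟦path⟧₁ = (1 2; 2 2; 2 0)
2) trace h;k:
  e0=(1,0) h=>(1,0) k=>(1,2,2)
  e1=(0,1) h=>(1,1) k=>(2,2,0)
  ⟦path⟧₂ = (1 2; 2 2; 2 0)
Equal? equal; square commutes

Answer: COMMUTES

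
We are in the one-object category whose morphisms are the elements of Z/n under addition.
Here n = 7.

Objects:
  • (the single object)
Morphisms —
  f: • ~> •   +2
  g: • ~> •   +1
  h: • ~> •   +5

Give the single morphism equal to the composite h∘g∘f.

  0 +2≡2 +1≡3 +5≡1  (mod 7)
composite: +1

Answer: +1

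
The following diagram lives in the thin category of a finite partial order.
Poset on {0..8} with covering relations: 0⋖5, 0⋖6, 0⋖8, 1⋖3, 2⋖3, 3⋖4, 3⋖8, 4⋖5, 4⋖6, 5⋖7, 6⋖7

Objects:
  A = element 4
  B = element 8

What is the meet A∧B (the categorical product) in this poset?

Lower bounds of A=4 and B=8: {1,2,3}
  1 ⊑ 3
  2 ⊑ 3
  3 ⊑ 3
glb = 3

Answer: A∧B = 3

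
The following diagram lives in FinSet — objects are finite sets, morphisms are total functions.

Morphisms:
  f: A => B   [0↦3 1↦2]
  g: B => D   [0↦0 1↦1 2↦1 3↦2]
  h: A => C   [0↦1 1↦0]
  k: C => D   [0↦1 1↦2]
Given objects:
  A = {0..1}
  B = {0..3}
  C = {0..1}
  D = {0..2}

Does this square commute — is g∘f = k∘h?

Answer: COMMUTES

Work:
Path 1 = f;g:
  0 f=>3 g=>2
  1 f=>2 g=>1
  ⟦path⟧₁ = [0↦2 1↦1]
Path 2 = h;k:
  0 h=>1 k=>2
  1 h=>0 k=>1
  ⟦path⟧₂ = [0↦2 1↦1]
Equal? YES — commutes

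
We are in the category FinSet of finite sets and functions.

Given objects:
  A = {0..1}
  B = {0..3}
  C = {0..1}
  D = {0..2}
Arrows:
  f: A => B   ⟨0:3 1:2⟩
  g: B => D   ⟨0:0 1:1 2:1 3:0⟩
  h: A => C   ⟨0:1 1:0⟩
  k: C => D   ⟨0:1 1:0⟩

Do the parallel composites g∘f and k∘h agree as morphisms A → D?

Answer: COMMUTES

Work:
Path 1 = f;g:
  0 f=>3 g=>0
  1 f=>2 g=>1
  composite₁ = ⟨0:0 1:1⟩
Path 2 = h;k:
  0 h=>1 k=>0
  1 h=>0 k=>1
  composite₂ = ⟨0:0 1:1⟩
Equal? YES — commutes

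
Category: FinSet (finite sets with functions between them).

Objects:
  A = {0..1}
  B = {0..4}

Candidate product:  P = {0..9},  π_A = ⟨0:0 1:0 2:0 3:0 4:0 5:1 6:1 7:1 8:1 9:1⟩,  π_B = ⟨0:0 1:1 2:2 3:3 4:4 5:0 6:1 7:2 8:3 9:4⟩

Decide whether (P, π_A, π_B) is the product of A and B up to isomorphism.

Answer: VALID PRODUCT

Derivation:
|A|·|B| = 2·5 = 10;  |P| = 10
Check the pairing map k ↦ (π_A(k), π_B(k)):
  0 : (0,0)
  1 : (0,1)
  2 : (0,2)
  3 : (0,3)
  4 : (0,4)
  5 : (1,0)
  6 : (1,1)
  7 : (1,2)
  8 : (1,3)
  9 : (1,4)
distinct pairs in image: 10 / 10 needed
  → bijection onto A×B; projections well-typed.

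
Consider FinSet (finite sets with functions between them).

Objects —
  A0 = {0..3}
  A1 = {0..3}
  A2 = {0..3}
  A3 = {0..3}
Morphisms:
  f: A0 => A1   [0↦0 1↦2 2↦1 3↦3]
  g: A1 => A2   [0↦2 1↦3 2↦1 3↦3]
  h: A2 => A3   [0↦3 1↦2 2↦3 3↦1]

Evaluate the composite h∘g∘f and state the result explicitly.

  0 f=>0 g=>2 h=>3
  1 f=>2 g=>1 h=>2
  2 f=>1 g=>3 h=>1
  3 f=>3 g=>3 h=>1
result: [0↦3 1↦2 2↦1 3↦1]

Answer: [0↦3 1↦2 2↦1 3↦1]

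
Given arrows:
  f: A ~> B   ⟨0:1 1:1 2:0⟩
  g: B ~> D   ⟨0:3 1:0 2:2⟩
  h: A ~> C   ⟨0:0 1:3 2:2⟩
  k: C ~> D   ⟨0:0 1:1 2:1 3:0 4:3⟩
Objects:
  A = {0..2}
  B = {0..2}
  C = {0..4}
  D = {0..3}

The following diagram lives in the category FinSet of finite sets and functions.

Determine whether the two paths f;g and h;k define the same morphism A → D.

Along f;g (path 1):
  0 f~>1 g~>0
  1 f~>1 g~>0
  2 f~>0 g~>3
  composite₁ = ⟨0:0 1:0 2:3⟩
Along h;k (path 2):
  0 h~>0 k~>0
  1 h~>3 k~>0
  2 h~>2 k~>1
  composite₂ = ⟨0:0 1:0 2:1⟩
Equal? differ; not commutative

Answer: DOES NOT COMMUTE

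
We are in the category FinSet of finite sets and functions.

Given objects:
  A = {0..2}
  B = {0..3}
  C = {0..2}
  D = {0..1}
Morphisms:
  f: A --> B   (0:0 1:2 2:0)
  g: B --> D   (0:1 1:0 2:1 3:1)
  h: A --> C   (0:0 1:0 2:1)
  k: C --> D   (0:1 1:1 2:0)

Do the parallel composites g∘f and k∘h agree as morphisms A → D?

Answer: COMMUTES

Work:
Path 1 = f;g:
  0 f-->0 g-->1
  1 f-->2 g-->1
  2 f-->0 g-->1
  composite₁ = (0:1 1:1 2:1)
Path 2 = h;k:
  0 h-->0 k-->1
  1 h-->0 k-->1
  2 h-->1 k-->1
  composite₂ = (0:1 1:1 2:1)
Equal? equal; square commutes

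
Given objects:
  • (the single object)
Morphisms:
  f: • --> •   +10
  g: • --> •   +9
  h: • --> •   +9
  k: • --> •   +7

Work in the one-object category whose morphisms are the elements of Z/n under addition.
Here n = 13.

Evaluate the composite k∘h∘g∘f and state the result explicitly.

Answer: +9

Work:
  0 +10≡10 +9≡6 +9≡2 +7≡9  (mod 13)
result: +9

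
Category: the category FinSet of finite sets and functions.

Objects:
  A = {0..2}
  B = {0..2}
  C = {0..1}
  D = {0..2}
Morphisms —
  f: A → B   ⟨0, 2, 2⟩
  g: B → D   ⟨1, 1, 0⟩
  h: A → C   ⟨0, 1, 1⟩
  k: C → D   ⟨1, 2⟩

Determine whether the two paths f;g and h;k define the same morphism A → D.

Path 1 = f;g:
  0 f→0 g→1
  1 f→2 g→0
  2 f→2 g→0
  composite₁ = ⟨1, 0, 0⟩
Path 2 = h;k:
  0 h→0 k→1
  1 h→1 k→2
  2 h→1 k→2
  composite₂ = ⟨1, 2, 2⟩
Equal? differ; not commutative

Answer: DOES NOT COMMUTE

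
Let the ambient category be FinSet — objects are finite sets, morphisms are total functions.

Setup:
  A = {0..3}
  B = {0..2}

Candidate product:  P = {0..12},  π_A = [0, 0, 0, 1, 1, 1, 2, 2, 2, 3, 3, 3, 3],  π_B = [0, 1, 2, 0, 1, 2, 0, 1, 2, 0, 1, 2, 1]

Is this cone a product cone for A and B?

Answer: NOT A VALID PRODUCT — |P|=13 ≠ |A|·|B|=12

Trace:
|A|·|B| = 4·3 = 12;  |P| = 13
  → cardinalities differ; no bijection possible.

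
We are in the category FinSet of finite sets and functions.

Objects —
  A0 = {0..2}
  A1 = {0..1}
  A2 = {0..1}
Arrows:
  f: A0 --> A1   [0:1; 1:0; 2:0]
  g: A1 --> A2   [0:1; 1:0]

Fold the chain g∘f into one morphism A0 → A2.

Answer: [0:0; 1:1; 2:1]

Derivation:
  0 f-->1 g-->0
  1 f-->0 g-->1
  2 f-->0 g-->1
result: [0:0; 1:1; 2:1]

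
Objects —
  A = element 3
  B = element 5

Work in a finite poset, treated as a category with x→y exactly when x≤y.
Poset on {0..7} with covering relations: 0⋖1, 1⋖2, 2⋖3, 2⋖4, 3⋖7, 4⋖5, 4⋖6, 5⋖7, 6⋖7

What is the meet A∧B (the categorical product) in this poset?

{x : x≤A ∧ x≤B} = {0,1,2}  (A=3, B=5)
  0 ≤ 2
  1 ≤ 2
  2 ≤ 2
glb = 2

Answer: A∧B = 2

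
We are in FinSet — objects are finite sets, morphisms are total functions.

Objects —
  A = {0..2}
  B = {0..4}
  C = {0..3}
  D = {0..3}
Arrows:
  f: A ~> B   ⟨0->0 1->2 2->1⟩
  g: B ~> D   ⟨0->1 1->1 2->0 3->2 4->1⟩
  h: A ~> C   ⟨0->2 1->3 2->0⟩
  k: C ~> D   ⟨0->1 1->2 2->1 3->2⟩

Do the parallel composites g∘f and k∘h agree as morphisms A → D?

Answer: DOES NOT COMMUTE

Derivation:
Along f;g (path 1):
  0 f~>0 g~>1
  1 f~>2 g~>0
  2 f~>1 g~>1
  ⟦path⟧₁ = ⟨0->1 1->0 2->1⟩
Along h;k (path 2):
  0 h~>2 k~>1
  1 h~>3 k~>2
  2 h~>0 k~>1
  ⟦path⟧₂ = ⟨0->1 1->2 2->1⟩
Equal? differ; not commutative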